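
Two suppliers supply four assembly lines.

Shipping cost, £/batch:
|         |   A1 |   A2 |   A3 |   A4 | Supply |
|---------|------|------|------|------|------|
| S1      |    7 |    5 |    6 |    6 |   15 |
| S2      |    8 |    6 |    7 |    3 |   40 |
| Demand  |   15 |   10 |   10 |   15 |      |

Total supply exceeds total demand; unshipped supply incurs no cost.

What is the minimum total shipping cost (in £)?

280

Optimal allocation:
  S1 to A1: 15 × £7 = £105
  S2 to A2: 10 × £6 = £60
  S2 to A3: 10 × £7 = £70
  S2 to A4: 15 × £3 = £45
Total = 105 + 60 + 70 + 45 = £280.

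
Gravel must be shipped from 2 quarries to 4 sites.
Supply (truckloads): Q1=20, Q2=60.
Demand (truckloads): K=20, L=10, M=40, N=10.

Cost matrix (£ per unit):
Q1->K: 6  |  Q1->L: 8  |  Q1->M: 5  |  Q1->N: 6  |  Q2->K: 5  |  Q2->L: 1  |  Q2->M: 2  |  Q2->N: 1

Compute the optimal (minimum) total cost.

One minimum-cost allocation:
  Q1–K: 20 × £6 = £120
  Q2–L: 10 × £1 = £10
  Q2–M: 40 × £2 = £80
  Q2–N: 10 × £1 = £10
Total = 120 + 10 + 80 + 10 = £220.

220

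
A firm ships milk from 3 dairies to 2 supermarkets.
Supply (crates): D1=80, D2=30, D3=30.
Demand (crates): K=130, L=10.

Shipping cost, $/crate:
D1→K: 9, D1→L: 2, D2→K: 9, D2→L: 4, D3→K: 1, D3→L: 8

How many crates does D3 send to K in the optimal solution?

30

Optimal shipments:
  D1–K: 70 crates
  D1–L: 10 crates
  D2–K: 30 crates
  D3–K: 30 crates
Total cost = $950.
So D3→K carries 30 crates.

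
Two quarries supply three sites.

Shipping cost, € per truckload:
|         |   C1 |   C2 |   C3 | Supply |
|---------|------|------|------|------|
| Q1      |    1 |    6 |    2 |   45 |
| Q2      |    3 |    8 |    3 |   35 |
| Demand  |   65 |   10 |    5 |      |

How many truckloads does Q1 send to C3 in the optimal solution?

0

The minimum-cost plan:
  Q1→C1: 35 × €1 = €35
  Q1→C2: 10 × €6 = €60
  Q2→C1: 30 × €3 = €90
  Q2→C3: 5 × €3 = €15
Total cost = €200.
The route Q1→C3 is not used.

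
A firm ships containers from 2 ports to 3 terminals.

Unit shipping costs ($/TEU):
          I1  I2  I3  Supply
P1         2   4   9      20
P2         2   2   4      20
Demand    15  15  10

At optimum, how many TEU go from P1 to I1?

Optimal shipments:
  P1->I1: 15 × $2 = $30
  P1->I2: 5 × $4 = $20
  P2->I2: 10 × $2 = $20
  P2->I3: 10 × $4 = $40
Total cost = $110.
So P1→I1 carries 15 TEU.

15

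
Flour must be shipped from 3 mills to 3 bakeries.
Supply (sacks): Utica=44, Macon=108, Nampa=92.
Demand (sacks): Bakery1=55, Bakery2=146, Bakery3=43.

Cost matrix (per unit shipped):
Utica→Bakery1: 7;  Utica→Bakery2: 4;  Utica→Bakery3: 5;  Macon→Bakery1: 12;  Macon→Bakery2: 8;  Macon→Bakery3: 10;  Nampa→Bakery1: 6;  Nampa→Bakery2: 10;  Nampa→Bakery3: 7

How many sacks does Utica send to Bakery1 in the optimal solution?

Optimal shipments:
  Utica→Bakery2: 38 sacks
  Utica→Bakery3: 6 sacks
  Macon→Bakery2: 108 sacks
  Nampa→Bakery1: 55 sacks
  Nampa→Bakery3: 37 sacks
Total cost = 1635.
The route Utica→Bakery1 is not used.

0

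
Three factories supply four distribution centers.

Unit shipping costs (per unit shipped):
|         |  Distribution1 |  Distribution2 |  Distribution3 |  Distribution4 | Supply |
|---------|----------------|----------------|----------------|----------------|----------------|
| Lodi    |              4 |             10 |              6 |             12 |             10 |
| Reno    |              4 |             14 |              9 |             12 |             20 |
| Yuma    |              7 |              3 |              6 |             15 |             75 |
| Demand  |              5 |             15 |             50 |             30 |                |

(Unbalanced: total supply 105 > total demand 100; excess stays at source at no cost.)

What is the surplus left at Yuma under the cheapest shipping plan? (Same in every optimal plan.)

Minimum-cost shipments:
  Lodi→Distribution4: 10 × 12 = 120
  Reno→Distribution1: 5 × 4 = 20
  Reno→Distribution4: 15 × 12 = 180
  Yuma→Distribution2: 15 × 3 = 45
  Yuma→Distribution3: 50 × 6 = 300
  Yuma→Distribution4: 5 × 15 = 75
Total cost = 740.
Yuma ships 70 of its 75, leaving 5.

5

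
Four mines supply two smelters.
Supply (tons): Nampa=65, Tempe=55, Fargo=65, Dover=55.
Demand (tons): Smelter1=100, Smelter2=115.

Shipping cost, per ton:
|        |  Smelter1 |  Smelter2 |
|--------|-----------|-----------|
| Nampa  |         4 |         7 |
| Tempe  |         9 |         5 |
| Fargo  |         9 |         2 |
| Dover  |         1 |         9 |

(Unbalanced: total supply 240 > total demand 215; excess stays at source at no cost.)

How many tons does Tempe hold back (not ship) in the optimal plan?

Minimum-cost shipments:
  Nampa→Smelter1: 45 tons
  Tempe→Smelter2: 50 tons
  Fargo→Smelter2: 65 tons
  Dover→Smelter1: 55 tons
Total cost = 615.
Tempe ships 50 of its 55, leaving 5.

5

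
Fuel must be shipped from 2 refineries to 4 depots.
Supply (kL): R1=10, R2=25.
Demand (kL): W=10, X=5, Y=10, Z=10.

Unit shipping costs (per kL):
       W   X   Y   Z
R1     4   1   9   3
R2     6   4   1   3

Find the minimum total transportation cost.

95

A cheapest plan:
  R1–W: 5 kL
  R1–X: 5 kL
  R2–W: 5 kL
  R2–Y: 10 kL
  R2–Z: 10 kL
Total cost = 95.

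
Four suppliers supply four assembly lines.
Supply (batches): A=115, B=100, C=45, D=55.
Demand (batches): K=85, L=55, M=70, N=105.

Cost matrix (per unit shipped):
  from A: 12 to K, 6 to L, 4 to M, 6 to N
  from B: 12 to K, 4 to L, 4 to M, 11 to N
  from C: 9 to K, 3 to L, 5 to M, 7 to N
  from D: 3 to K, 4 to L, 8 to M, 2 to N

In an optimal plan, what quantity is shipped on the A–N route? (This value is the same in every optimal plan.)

105

Solving gives:
  A to M: 10 batches
  A to N: 105 batches
  B to L: 40 batches
  B to M: 60 batches
  C to K: 30 batches
  C to L: 15 batches
  D to K: 55 batches
Total cost = 1550.
So A→N carries 105 batches.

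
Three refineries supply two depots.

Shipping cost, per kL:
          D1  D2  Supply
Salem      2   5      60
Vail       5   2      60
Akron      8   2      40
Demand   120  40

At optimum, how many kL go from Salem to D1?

Optimal shipments:
  Salem→D1: 60 × 2 = 120
  Vail→D1: 60 × 5 = 300
  Akron→D2: 40 × 2 = 80
Total cost = 500.
So Salem→D1 carries 60 kL.

60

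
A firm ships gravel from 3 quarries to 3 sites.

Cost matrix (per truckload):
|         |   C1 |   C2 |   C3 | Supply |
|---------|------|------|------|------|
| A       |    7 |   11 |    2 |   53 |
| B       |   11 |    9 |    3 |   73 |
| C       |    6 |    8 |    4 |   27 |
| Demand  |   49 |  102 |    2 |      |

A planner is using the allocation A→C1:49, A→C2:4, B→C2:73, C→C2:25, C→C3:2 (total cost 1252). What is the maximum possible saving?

Current plan cost = 49·7 + 4·11 + 73·9 + 25·8 + 2·4 = 1252.
Optimal plan:
  A->C1: 49 × 7 = 343
  A->C2: 2 × 11 = 22
  A->C3: 2 × 2 = 4
  B->C2: 73 × 9 = 657
  C->C2: 27 × 8 = 216
Optimal cost = 1242.
Saving = 1252 − 1242 = 10.

10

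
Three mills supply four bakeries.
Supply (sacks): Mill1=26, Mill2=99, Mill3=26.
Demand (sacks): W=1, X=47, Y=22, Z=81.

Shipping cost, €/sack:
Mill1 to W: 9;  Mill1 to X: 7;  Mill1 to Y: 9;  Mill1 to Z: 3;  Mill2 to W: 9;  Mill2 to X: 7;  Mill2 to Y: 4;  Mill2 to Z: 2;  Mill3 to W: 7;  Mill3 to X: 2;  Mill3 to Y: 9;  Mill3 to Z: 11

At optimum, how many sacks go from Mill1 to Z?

4

Optimal shipments:
  Mill1->W: 1 sacks
  Mill1->X: 21 sacks
  Mill1->Z: 4 sacks
  Mill2->Y: 22 sacks
  Mill2->Z: 77 sacks
  Mill3->X: 26 sacks
Total cost = €462.
So Mill1→Z carries 4 sacks.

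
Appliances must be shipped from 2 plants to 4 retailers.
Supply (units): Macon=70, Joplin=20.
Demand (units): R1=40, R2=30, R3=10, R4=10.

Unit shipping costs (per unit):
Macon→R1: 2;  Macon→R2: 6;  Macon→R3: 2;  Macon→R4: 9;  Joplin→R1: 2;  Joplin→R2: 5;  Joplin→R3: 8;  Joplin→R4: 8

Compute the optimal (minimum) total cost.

Optimal allocation:
  Macon->R1: 40 × 2 = 80
  Macon->R2: 10 × 6 = 60
  Macon->R3: 10 × 2 = 20
  Macon->R4: 10 × 9 = 90
  Joplin->R2: 20 × 5 = 100
Total = 80 + 60 + 20 + 90 + 100 = 350.

350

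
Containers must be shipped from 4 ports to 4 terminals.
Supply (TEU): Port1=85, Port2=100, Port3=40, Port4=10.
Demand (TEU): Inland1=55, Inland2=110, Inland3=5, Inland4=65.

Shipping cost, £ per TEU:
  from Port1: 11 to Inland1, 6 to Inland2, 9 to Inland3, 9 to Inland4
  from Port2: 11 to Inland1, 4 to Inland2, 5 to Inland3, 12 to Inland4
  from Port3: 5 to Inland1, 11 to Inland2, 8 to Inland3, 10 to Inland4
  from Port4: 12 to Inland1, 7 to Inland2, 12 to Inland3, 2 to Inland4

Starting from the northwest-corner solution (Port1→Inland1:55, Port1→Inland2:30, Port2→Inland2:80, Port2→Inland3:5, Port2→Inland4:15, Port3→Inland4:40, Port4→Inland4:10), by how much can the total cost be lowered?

355

Current plan cost = 55·11 + 30·6 + 80·4 + 5·5 + 15·12 + 40·10 + 10·2 = £1730.
Optimal plan:
  Port1–Inland1: 15 × £11 = £165
  Port1–Inland2: 15 × £6 = £90
  Port1–Inland4: 55 × £9 = £495
  Port2–Inland2: 95 × £4 = £380
  Port2–Inland3: 5 × £5 = £25
  Port3–Inland1: 40 × £5 = £200
  Port4–Inland4: 10 × £2 = £20
Optimal cost = £1375.
Saving = 1730 − 1375 = £355.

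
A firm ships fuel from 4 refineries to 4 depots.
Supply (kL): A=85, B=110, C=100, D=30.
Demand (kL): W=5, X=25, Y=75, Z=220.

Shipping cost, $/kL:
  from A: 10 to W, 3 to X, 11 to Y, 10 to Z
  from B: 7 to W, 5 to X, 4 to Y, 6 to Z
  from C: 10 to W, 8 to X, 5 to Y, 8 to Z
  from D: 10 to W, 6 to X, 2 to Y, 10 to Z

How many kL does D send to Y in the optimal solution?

The minimum-cost plan:
  A->W: 5 × $10 = $50
  A->X: 25 × $3 = $75
  A->Z: 55 × $10 = $550
  B->Z: 110 × $6 = $660
  C->Y: 45 × $5 = $225
  C->Z: 55 × $8 = $440
  D->Y: 30 × $2 = $60
Total cost = $2060.
So D→Y carries 30 kL.

30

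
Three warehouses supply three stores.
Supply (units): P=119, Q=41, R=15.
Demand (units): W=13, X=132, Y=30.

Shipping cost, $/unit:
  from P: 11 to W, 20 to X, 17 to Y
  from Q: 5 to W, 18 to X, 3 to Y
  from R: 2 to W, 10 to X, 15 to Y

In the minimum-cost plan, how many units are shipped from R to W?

0

The minimum-cost plan:
  P–W: 2 units
  P–X: 117 units
  Q–W: 11 units
  Q–Y: 30 units
  R–X: 15 units
Total cost = $2657.
The route R→W is not used.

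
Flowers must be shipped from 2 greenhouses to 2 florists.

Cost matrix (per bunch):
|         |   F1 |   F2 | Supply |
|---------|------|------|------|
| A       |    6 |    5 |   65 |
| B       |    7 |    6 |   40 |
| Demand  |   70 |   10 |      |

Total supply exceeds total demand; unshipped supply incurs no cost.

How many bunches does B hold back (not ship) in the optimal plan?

25

An optimal plan:
  A–F1: 55 bunches
  A–F2: 10 bunches
  B–F1: 15 bunches
Total cost = 485.
B ships 15 of its 40, leaving 25.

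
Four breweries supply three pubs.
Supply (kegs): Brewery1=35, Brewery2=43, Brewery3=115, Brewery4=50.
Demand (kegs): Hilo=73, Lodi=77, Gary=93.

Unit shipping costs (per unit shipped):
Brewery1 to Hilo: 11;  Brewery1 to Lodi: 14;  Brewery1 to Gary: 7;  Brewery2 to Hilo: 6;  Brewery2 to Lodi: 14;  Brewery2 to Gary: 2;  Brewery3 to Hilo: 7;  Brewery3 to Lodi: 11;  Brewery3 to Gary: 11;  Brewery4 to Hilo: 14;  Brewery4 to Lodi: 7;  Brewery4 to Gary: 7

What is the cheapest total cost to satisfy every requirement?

1654

Optimal allocation:
  Brewery1→Gary: 35 × 7 = 245
  Brewery2→Gary: 43 × 2 = 86
  Brewery3→Hilo: 73 × 7 = 511
  Brewery3→Lodi: 42 × 11 = 462
  Brewery4→Lodi: 35 × 7 = 245
  Brewery4→Gary: 15 × 7 = 105
Total = 245 + 86 + 511 + 462 + 245 + 105 = 1654.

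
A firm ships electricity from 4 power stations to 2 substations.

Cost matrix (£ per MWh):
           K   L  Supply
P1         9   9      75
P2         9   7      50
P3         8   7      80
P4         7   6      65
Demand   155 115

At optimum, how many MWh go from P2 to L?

50

The minimum-cost plan:
  P1→K: 75 MWh
  P2→L: 50 MWh
  P3→K: 80 MWh
  P4→L: 65 MWh
Total cost = £2055.
So P2→L carries 50 MWh.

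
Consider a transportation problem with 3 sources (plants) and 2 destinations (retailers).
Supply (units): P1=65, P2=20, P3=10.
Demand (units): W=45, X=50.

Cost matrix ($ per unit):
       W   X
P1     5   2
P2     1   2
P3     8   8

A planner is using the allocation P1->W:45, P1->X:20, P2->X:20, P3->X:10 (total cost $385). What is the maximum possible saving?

Current plan cost = 45·5 + 20·2 + 20·2 + 10·8 = $385.
Optimal plan:
  P1→W: 15 × $5 = $75
  P1→X: 50 × $2 = $100
  P2→W: 20 × $1 = $20
  P3→W: 10 × $8 = $80
Optimal cost = $275.
Saving = 385 − 275 = $110.

110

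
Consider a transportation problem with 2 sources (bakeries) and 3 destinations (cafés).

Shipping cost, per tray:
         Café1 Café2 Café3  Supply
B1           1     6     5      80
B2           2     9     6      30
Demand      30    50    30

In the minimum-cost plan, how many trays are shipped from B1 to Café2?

Solving gives:
  B1–Café1: 30 × 1 = 30
  B1–Café2: 50 × 6 = 300
  B2–Café3: 30 × 6 = 180
Total cost = 510.
So B1→Café2 carries 50 trays.

50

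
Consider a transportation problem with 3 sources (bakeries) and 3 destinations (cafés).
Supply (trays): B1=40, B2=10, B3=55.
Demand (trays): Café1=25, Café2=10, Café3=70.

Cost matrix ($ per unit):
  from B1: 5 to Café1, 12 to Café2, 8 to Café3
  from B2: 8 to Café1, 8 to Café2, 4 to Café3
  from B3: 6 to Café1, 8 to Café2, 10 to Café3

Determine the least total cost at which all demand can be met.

790

An optimal shipping plan:
  B1->Café3: 40 × $8 = $320
  B2->Café3: 10 × $4 = $40
  B3->Café1: 25 × $6 = $150
  B3->Café2: 10 × $8 = $80
  B3->Café3: 20 × $10 = $200
Total = 320 + 40 + 150 + 80 + 200 = $790.
(Supply check: B1 ships 40; B2 ships 10; B3 ships 55.)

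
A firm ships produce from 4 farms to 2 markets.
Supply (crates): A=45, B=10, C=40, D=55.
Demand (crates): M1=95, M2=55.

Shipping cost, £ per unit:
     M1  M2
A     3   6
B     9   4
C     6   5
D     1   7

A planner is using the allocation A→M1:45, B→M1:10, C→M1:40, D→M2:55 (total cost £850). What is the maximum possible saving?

405

Current plan cost = 45·3 + 10·9 + 40·6 + 55·7 = £850.
Optimal plan:
  A–M1: 40 × £3 = £120
  A–M2: 5 × £6 = £30
  B–M2: 10 × £4 = £40
  C–M2: 40 × £5 = £200
  D–M1: 55 × £1 = £55
Optimal cost = £445.
Saving = 850 − 445 = £405.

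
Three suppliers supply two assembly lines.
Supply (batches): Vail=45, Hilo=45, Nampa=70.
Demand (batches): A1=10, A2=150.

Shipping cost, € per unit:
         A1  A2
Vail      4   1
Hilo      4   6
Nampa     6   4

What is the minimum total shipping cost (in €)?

575

A cheapest plan:
  Vail to A2: 45 × €1 = €45
  Hilo to A1: 10 × €4 = €40
  Hilo to A2: 35 × €6 = €210
  Nampa to A2: 70 × €4 = €280
Total = 45 + 40 + 210 + 280 = €575.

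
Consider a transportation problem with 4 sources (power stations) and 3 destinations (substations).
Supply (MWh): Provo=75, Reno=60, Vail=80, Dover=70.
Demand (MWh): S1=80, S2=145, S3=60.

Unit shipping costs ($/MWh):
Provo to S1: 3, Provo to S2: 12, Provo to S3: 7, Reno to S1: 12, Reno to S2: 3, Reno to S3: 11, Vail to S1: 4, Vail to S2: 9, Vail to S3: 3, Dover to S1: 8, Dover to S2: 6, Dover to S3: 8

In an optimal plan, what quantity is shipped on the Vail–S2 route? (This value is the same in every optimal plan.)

Optimal shipments:
  Provo->S1: 75 × $3 = $225
  Reno->S2: 60 × $3 = $180
  Vail->S1: 5 × $4 = $20
  Vail->S2: 15 × $9 = $135
  Vail->S3: 60 × $3 = $180
  Dover->S2: 70 × $6 = $420
Total cost = $1160.
So Vail→S2 carries 15 MWh.

15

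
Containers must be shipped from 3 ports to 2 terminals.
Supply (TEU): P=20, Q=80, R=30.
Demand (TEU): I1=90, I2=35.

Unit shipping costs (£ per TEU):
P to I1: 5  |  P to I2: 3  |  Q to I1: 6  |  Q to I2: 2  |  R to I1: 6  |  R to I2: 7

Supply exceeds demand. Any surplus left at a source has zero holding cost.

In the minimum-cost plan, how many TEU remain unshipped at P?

Minimum-cost shipments:
  P to I1: 20 × £5 = £100
  Q to I1: 40 × £6 = £240
  Q to I2: 35 × £2 = £70
  R to I1: 30 × £6 = £180
Total cost = £590.
P ships 20 of its 20, leaving 0.

0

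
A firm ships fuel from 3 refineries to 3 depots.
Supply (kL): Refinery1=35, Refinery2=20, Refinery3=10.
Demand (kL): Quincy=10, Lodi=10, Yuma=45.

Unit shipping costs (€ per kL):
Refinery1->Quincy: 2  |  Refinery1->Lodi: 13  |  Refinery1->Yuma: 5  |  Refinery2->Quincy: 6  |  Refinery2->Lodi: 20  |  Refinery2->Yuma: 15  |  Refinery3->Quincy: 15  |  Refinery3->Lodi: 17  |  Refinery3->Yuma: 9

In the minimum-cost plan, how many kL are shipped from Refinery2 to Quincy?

The minimum-cost plan:
  Refinery1–Yuma: 35 kL
  Refinery2–Quincy: 10 kL
  Refinery2–Lodi: 10 kL
  Refinery3–Yuma: 10 kL
Total cost = €525.
So Refinery2→Quincy carries 10 kL.

10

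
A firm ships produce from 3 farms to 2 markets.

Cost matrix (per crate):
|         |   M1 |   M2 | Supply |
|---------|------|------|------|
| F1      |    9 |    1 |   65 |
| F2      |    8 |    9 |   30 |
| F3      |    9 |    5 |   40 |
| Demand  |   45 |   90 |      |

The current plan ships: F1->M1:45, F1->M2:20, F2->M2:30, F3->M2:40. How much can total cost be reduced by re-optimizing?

Current plan cost = 45·9 + 20·1 + 30·9 + 40·5 = 895.
Optimal plan:
  F1->M2: 65 × 1 = 65
  F2->M1: 30 × 8 = 240
  F3->M1: 15 × 9 = 135
  F3->M2: 25 × 5 = 125
Optimal cost = 565.
Saving = 895 − 565 = 330.

330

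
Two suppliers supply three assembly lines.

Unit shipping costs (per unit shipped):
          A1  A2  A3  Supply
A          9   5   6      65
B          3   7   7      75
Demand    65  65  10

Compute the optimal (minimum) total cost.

Optimal allocation:
  A->A2: 65 × 5 = 325
  B->A1: 65 × 3 = 195
  B->A3: 10 × 7 = 70
Total = 325 + 195 + 70 = 590.
(Supply check: A ships 65; B ships 75.)

590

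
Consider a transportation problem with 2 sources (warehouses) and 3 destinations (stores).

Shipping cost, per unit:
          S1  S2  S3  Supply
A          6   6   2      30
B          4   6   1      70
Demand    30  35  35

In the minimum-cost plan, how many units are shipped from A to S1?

0

The minimum-cost plan:
  A->S2: 30 × 6 = 180
  B->S1: 30 × 4 = 120
  B->S2: 5 × 6 = 30
  B->S3: 35 × 1 = 35
Total cost = 365.
The route A→S1 is not used.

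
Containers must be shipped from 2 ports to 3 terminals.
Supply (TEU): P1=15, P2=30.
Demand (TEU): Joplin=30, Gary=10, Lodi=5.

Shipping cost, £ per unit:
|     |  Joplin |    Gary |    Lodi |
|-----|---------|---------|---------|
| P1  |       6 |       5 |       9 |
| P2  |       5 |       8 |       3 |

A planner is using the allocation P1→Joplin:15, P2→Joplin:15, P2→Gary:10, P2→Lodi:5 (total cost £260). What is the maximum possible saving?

Current plan cost = 15·6 + 15·5 + 10·8 + 5·3 = £260.
Optimal plan:
  P1–Joplin: 5 TEU
  P1–Gary: 10 TEU
  P2–Joplin: 25 TEU
  P2–Lodi: 5 TEU
Optimal cost = £220.
Saving = 260 − 220 = £40.

40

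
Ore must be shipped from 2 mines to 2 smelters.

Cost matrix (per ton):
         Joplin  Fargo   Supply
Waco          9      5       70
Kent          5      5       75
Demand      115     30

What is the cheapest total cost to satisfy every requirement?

A cheapest plan:
  Waco->Joplin: 40 × 9 = 360
  Waco->Fargo: 30 × 5 = 150
  Kent->Joplin: 75 × 5 = 375
Total = 360 + 150 + 375 = 885.

885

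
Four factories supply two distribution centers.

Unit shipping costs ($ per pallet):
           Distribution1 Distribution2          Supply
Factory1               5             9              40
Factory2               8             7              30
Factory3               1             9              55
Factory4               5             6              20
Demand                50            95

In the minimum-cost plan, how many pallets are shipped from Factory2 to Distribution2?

30

Optimal shipments:
  Factory1 to Distribution2: 40 × $9 = $360
  Factory2 to Distribution2: 30 × $7 = $210
  Factory3 to Distribution1: 50 × $1 = $50
  Factory3 to Distribution2: 5 × $9 = $45
  Factory4 to Distribution2: 20 × $6 = $120
Total cost = $785.
So Factory2→Distribution2 carries 30 pallets.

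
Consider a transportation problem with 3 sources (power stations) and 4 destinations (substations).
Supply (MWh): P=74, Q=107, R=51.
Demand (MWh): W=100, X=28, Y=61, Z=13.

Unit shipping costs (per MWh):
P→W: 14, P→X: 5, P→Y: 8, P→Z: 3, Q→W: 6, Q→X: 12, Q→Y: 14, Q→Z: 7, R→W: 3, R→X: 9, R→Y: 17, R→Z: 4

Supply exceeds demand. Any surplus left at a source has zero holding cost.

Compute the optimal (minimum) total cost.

1256

An optimal shipping plan:
  P to X: 28 MWh
  P to Y: 46 MWh
  Q to W: 62 MWh
  Q to Y: 15 MWh
  R to W: 38 MWh
  R to Z: 13 MWh
Total cost = 1256.
(Supply check: P ships 74; Q ships 77; R ships 51.)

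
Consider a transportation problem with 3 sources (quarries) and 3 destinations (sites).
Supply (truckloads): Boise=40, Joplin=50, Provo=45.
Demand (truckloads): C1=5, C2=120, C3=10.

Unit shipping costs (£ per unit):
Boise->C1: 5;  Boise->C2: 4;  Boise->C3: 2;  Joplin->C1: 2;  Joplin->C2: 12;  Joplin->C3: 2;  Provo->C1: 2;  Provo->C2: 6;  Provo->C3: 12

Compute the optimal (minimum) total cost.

An optimal shipping plan:
  Boise→C2: 40 truckloads
  Joplin→C1: 5 truckloads
  Joplin→C2: 35 truckloads
  Joplin→C3: 10 truckloads
  Provo→C2: 45 truckloads
Total cost = £880.

880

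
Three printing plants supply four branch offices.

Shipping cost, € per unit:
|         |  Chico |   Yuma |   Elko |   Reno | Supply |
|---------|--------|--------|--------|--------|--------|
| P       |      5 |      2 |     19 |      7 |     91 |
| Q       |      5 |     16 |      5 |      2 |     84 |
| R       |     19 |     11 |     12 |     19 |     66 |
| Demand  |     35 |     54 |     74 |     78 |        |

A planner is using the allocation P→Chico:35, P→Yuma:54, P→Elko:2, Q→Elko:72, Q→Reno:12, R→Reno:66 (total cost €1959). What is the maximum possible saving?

Current plan cost = 35·5 + 54·2 + 2·19 + 72·5 + 12·2 + 66·19 = €1959.
Optimal plan:
  P->Chico: 35 × €5 = €175
  P->Yuma: 54 × €2 = €108
  P->Reno: 2 × €7 = €14
  Q->Elko: 8 × €5 = €40
  Q->Reno: 76 × €2 = €152
  R->Elko: 66 × €12 = €792
Optimal cost = €1281.
Saving = 1959 − 1281 = €678.

678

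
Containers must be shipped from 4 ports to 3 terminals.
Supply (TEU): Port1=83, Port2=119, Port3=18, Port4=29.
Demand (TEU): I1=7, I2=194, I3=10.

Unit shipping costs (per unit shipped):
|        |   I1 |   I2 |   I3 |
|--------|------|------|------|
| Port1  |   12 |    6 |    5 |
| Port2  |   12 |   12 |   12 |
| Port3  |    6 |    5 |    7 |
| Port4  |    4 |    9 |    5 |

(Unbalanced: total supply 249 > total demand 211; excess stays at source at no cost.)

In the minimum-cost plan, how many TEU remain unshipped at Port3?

0

An optimal plan:
  Port1–I2: 83 × 6 = 498
  Port2–I2: 81 × 12 = 972
  Port3–I2: 18 × 5 = 90
  Port4–I1: 7 × 4 = 28
  Port4–I2: 12 × 9 = 108
  Port4–I3: 10 × 5 = 50
Total cost = 1746.
Port3 ships 18 of its 18, leaving 0.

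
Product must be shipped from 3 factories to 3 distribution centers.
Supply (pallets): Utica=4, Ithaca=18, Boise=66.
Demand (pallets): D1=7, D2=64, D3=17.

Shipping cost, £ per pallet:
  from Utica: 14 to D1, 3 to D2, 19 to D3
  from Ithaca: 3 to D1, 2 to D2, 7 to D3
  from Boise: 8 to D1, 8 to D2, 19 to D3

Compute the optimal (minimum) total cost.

661

An optimal shipping plan:
  Utica–D2: 4 × £3 = £12
  Ithaca–D2: 1 × £2 = £2
  Ithaca–D3: 17 × £7 = £119
  Boise–D1: 7 × £8 = £56
  Boise–D2: 59 × £8 = £472
Total = 12 + 2 + 119 + 56 + 472 = £661.
(Supply check: Utica ships 4; Ithaca ships 18; Boise ships 66.)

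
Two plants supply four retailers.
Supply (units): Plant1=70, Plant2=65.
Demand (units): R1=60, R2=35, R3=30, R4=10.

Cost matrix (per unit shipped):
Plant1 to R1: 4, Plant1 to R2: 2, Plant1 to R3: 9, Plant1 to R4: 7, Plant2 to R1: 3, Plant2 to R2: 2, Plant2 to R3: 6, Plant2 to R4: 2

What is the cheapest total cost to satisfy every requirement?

485

Optimal allocation:
  Plant1->R1: 35 × 4 = 140
  Plant1->R2: 35 × 2 = 70
  Plant2->R1: 25 × 3 = 75
  Plant2->R3: 30 × 6 = 180
  Plant2->R4: 10 × 2 = 20
Total = 140 + 70 + 75 + 180 + 20 = 485.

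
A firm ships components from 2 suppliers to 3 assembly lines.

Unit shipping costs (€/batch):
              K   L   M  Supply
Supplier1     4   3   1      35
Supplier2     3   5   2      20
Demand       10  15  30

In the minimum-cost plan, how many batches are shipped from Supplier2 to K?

Solving gives:
  Supplier1→L: 15 × €3 = €45
  Supplier1→M: 20 × €1 = €20
  Supplier2→K: 10 × €3 = €30
  Supplier2→M: 10 × €2 = €20
Total cost = €115.
So Supplier2→K carries 10 batches.

10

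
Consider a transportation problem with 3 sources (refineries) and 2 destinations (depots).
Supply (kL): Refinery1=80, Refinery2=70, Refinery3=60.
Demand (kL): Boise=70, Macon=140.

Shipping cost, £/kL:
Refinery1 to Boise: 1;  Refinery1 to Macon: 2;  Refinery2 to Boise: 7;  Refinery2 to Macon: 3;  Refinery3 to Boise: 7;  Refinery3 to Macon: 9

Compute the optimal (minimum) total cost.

A cheapest plan:
  Refinery1 to Boise: 10 × £1 = £10
  Refinery1 to Macon: 70 × £2 = £140
  Refinery2 to Macon: 70 × £3 = £210
  Refinery3 to Boise: 60 × £7 = £420
Total = 10 + 140 + 210 + 420 = £780.
(Supply check: Refinery1 ships 80; Refinery2 ships 70; Refinery3 ships 60.)

780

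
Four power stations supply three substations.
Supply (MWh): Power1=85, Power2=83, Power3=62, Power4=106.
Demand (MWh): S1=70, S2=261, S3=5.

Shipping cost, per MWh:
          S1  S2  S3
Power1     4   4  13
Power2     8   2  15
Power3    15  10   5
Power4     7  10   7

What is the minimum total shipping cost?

1951

One minimum-cost allocation:
  Power1->S2: 85 × 4 = 340
  Power2->S2: 83 × 2 = 166
  Power3->S2: 57 × 10 = 570
  Power3->S3: 5 × 5 = 25
  Power4->S1: 70 × 7 = 490
  Power4->S2: 36 × 10 = 360
Total = 340 + 166 + 570 + 25 + 490 + 360 = 1951.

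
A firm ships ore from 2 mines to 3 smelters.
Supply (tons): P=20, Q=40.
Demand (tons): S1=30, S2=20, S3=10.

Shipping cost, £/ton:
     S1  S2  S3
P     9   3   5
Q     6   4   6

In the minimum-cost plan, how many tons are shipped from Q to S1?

The minimum-cost plan:
  P->S2: 20 tons
  Q->S1: 30 tons
  Q->S3: 10 tons
Total cost = £300.
So Q→S1 carries 30 tons.

30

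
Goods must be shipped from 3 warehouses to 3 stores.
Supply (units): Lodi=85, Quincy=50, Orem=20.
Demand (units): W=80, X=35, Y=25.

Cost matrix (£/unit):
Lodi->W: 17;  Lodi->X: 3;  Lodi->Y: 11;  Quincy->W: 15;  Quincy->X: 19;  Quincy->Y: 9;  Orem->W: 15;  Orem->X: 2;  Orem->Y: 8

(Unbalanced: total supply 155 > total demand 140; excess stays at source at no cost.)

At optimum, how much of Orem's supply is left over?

0

An optimal plan:
  Lodi->W: 30 × £17 = £510
  Lodi->X: 35 × £3 = £105
  Lodi->Y: 5 × £11 = £55
  Quincy->W: 50 × £15 = £750
  Orem->Y: 20 × £8 = £160
Total cost = £1580.
Orem ships 20 of its 20, leaving 0.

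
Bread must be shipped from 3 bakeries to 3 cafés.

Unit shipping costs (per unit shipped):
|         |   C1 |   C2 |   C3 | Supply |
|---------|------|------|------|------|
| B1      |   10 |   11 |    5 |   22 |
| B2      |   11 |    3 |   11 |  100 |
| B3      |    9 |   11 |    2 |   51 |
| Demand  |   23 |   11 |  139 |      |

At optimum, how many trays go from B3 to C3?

Solving gives:
  B1–C3: 22 × 5 = 110
  B2–C1: 23 × 11 = 253
  B2–C2: 11 × 3 = 33
  B2–C3: 66 × 11 = 726
  B3–C3: 51 × 2 = 102
Total cost = 1224.
So B3→C3 carries 51 trays.

51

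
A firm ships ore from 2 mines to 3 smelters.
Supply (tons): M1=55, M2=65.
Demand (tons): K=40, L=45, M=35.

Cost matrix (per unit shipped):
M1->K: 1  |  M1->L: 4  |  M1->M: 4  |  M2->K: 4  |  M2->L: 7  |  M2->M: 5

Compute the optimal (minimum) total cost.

A cheapest plan:
  M1→K: 40 tons
  M1→L: 15 tons
  M2→L: 30 tons
  M2→M: 35 tons
Total cost = 485.

485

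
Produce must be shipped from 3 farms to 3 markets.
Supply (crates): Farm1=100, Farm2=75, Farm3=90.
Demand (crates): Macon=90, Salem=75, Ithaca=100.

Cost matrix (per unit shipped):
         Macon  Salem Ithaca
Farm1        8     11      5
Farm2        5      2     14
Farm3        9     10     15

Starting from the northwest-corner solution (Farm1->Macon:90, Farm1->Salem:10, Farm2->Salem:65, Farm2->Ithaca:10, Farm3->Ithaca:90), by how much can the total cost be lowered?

Current plan cost = 90·8 + 10·11 + 65·2 + 10·14 + 90·15 = 2450.
Optimal plan:
  Farm1 to Ithaca: 100 × 5 = 500
  Farm2 to Salem: 75 × 2 = 150
  Farm3 to Macon: 90 × 9 = 810
Optimal cost = 1460.
Saving = 2450 − 1460 = 990.

990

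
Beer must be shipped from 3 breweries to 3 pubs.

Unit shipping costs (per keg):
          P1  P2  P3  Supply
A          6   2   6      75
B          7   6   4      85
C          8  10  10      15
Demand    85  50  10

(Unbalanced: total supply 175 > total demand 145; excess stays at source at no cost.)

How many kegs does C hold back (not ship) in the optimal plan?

Minimum-cost shipments:
  A to P1: 25 kegs
  A to P2: 50 kegs
  B to P1: 60 kegs
  B to P3: 10 kegs
Total cost = 710.
C ships 0 of its 15, leaving 15.

15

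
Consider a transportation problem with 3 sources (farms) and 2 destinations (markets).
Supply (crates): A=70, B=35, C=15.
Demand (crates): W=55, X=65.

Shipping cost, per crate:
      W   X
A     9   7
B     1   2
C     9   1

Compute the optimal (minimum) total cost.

Optimal allocation:
  A→W: 20 × 9 = 180
  A→X: 50 × 7 = 350
  B→W: 35 × 1 = 35
  C→X: 15 × 1 = 15
Total = 180 + 350 + 35 + 15 = 580.

580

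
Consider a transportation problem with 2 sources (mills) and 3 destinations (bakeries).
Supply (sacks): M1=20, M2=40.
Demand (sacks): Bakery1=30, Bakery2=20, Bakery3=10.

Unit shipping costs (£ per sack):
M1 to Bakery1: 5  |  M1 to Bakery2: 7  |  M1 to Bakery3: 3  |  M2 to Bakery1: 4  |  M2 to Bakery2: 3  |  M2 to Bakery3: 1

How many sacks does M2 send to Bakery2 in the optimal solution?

The minimum-cost plan:
  M1–Bakery1: 20 sacks
  M2–Bakery1: 10 sacks
  M2–Bakery2: 20 sacks
  M2–Bakery3: 10 sacks
Total cost = £210.
So M2→Bakery2 carries 20 sacks.

20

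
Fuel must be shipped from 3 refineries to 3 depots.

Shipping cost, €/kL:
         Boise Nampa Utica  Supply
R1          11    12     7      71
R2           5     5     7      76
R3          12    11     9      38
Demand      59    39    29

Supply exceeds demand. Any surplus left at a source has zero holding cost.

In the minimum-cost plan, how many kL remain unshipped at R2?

An optimal plan:
  R1→Utica: 29 × €7 = €203
  R2→Boise: 59 × €5 = €295
  R2→Nampa: 17 × €5 = €85
  R3→Nampa: 22 × €11 = €242
Total cost = €825.
R2 ships 76 of its 76, leaving 0.

0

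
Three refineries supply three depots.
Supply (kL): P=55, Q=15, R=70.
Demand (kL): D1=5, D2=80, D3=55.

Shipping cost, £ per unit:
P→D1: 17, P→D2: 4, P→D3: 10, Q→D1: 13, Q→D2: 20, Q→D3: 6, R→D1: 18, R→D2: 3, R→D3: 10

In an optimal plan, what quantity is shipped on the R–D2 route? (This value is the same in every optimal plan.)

70

The minimum-cost plan:
  P→D2: 10 × £4 = £40
  P→D3: 45 × £10 = £450
  Q→D1: 5 × £13 = £65
  Q→D3: 10 × £6 = £60
  R→D2: 70 × £3 = £210
Total cost = £825.
So R→D2 carries 70 kL.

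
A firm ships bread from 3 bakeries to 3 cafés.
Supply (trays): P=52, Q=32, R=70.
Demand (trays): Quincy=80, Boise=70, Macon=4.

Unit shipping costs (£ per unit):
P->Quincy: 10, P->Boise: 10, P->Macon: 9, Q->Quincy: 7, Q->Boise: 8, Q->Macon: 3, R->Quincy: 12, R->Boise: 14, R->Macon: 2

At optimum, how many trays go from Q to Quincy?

Optimal shipments:
  P->Boise: 52 trays
  Q->Quincy: 14 trays
  Q->Boise: 18 trays
  R->Quincy: 66 trays
  R->Macon: 4 trays
Total cost = £1562.
So Q→Quincy carries 14 trays.

14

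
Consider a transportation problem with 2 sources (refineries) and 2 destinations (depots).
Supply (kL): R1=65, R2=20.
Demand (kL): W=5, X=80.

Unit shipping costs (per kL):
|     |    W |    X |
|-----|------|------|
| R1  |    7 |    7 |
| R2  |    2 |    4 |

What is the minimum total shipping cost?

525

One minimum-cost allocation:
  R1 to X: 65 × 7 = 455
  R2 to W: 5 × 2 = 10
  R2 to X: 15 × 4 = 60
Total = 455 + 10 + 60 = 525.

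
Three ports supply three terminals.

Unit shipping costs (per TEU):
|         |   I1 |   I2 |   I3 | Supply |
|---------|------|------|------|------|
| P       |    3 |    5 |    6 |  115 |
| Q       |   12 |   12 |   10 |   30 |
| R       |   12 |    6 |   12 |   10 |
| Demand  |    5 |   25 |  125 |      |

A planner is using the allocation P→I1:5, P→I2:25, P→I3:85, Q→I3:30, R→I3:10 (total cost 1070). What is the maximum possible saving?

Current plan cost = 5·3 + 25·5 + 85·6 + 30·10 + 10·12 = 1070.
Optimal plan:
  P to I1: 5 × 3 = 15
  P to I2: 15 × 5 = 75
  P to I3: 95 × 6 = 570
  Q to I3: 30 × 10 = 300
  R to I2: 10 × 6 = 60
Optimal cost = 1020.
Saving = 1070 − 1020 = 50.

50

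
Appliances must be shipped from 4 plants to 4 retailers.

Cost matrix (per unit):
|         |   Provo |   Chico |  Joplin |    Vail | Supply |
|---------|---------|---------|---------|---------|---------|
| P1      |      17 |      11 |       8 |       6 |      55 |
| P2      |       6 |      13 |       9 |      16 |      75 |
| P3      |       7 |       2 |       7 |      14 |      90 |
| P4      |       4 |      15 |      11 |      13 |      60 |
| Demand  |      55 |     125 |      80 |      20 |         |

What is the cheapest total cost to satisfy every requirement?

Optimal allocation:
  P1 to Chico: 35 × 11 = 385
  P1 to Vail: 20 × 6 = 120
  P2 to Joplin: 75 × 9 = 675
  P3 to Chico: 90 × 2 = 180
  P4 to Provo: 55 × 4 = 220
  P4 to Joplin: 5 × 11 = 55
Total = 385 + 120 + 675 + 180 + 220 + 55 = 1635.

1635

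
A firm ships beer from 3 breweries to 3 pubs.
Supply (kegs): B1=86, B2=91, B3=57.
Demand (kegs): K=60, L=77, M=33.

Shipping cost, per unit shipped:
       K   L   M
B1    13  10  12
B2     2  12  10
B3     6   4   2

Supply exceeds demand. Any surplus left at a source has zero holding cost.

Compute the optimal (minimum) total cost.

Optimal allocation:
  B1->L: 53 × 10 = 530
  B2->K: 60 × 2 = 120
  B3->L: 24 × 4 = 96
  B3->M: 33 × 2 = 66
Total = 530 + 120 + 96 + 66 = 812.

812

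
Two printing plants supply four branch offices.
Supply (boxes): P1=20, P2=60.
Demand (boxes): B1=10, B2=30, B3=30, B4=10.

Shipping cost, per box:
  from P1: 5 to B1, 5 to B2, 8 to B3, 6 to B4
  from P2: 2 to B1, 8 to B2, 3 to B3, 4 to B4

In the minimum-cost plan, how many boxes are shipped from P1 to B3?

Solving gives:
  P1->B2: 20 × 5 = 100
  P2->B1: 10 × 2 = 20
  P2->B2: 10 × 8 = 80
  P2->B3: 30 × 3 = 90
  P2->B4: 10 × 4 = 40
Total cost = 330.
The route P1→B3 is not used.

0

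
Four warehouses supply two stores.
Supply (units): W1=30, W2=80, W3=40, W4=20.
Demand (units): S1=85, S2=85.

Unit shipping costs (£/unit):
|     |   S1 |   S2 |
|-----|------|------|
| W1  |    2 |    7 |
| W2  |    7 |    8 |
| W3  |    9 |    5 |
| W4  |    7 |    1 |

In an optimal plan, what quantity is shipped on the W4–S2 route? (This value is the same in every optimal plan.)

Optimal shipments:
  W1 to S1: 30 × £2 = £60
  W2 to S1: 55 × £7 = £385
  W2 to S2: 25 × £8 = £200
  W3 to S2: 40 × £5 = £200
  W4 to S2: 20 × £1 = £20
Total cost = £865.
So W4→S2 carries 20 units.

20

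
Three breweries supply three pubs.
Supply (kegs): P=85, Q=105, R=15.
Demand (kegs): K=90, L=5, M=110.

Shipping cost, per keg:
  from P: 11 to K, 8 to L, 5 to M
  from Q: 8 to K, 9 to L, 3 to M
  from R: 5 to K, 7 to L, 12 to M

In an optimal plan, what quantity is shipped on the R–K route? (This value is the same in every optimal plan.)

Optimal shipments:
  P to L: 5 × 8 = 40
  P to M: 80 × 5 = 400
  Q to K: 75 × 8 = 600
  Q to M: 30 × 3 = 90
  R to K: 15 × 5 = 75
Total cost = 1205.
So R→K carries 15 kegs.

15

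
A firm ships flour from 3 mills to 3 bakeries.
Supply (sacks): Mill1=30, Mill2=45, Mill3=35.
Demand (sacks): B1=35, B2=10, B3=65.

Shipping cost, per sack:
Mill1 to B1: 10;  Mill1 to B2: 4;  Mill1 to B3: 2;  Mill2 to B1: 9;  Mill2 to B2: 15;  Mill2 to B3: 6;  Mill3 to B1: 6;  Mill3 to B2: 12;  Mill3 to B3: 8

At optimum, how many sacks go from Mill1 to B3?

20

Optimal shipments:
  Mill1 to B2: 10 × 4 = 40
  Mill1 to B3: 20 × 2 = 40
  Mill2 to B3: 45 × 6 = 270
  Mill3 to B1: 35 × 6 = 210
Total cost = 560.
So Mill1→B3 carries 20 sacks.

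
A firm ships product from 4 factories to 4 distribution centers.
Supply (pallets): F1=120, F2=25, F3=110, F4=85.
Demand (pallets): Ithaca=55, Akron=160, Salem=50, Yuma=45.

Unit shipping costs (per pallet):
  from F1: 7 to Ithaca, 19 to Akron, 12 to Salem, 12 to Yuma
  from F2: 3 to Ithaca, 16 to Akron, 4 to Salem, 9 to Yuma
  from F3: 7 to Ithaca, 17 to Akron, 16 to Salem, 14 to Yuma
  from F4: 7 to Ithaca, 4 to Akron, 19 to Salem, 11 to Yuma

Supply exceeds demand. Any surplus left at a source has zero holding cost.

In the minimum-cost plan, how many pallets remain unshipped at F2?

An optimal plan:
  F1→Ithaca: 50 × 7 = 350
  F1→Salem: 25 × 12 = 300
  F1→Yuma: 45 × 12 = 540
  F2→Salem: 25 × 4 = 100
  F3→Ithaca: 5 × 7 = 35
  F3→Akron: 75 × 17 = 1275
  F4→Akron: 85 × 4 = 340
Total cost = 2940.
F2 ships 25 of its 25, leaving 0.

0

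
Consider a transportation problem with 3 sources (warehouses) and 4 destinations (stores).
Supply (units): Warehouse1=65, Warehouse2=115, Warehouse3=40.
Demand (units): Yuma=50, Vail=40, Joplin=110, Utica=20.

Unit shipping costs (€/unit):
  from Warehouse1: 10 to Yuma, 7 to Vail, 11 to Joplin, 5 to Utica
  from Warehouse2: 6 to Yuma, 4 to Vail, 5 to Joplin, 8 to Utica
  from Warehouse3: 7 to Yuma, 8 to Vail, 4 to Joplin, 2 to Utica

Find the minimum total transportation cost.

One minimum-cost allocation:
  Warehouse1→Yuma: 5 × €10 = €50
  Warehouse1→Vail: 40 × €7 = €280
  Warehouse1→Utica: 20 × €5 = €100
  Warehouse2→Yuma: 45 × €6 = €270
  Warehouse2→Joplin: 70 × €5 = €350
  Warehouse3→Joplin: 40 × €4 = €160
Total = 50 + 280 + 100 + 270 + 350 + 160 = €1210.
(Supply check: Warehouse1 ships 65; Warehouse2 ships 115; Warehouse3 ships 40.)

1210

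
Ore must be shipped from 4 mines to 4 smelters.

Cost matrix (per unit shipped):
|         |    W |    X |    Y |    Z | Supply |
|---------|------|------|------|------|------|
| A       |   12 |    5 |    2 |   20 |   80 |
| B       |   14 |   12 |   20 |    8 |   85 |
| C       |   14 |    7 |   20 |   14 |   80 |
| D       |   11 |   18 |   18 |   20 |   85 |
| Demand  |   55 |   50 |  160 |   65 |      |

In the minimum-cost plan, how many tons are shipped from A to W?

Solving gives:
  A->Y: 80 × 2 = 160
  B->Y: 20 × 20 = 400
  B->Z: 65 × 8 = 520
  C->X: 50 × 7 = 350
  C->Y: 30 × 20 = 600
  D->W: 55 × 11 = 605
  D->Y: 30 × 18 = 540
Total cost = 3175.
The route A→W is not used.

0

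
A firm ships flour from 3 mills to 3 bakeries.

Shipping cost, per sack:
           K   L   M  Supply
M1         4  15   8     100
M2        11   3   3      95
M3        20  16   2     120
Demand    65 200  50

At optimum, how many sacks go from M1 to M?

Solving gives:
  M1→K: 65 × 4 = 260
  M1→L: 35 × 15 = 525
  M2→L: 95 × 3 = 285
  M3→L: 70 × 16 = 1120
  M3→M: 50 × 2 = 100
Total cost = 2290.
The route M1→M is not used.

0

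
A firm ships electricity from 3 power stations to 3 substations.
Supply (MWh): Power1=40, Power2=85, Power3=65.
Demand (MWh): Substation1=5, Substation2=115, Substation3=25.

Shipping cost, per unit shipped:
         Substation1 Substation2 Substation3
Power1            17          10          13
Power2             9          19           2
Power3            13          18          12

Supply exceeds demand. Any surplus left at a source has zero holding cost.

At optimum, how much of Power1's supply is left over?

0

Minimum-cost shipments:
  Power1–Substation2: 40 MWh
  Power2–Substation1: 5 MWh
  Power2–Substation2: 10 MWh
  Power2–Substation3: 25 MWh
  Power3–Substation2: 65 MWh
Total cost = 1855.
Power1 ships 40 of its 40, leaving 0.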